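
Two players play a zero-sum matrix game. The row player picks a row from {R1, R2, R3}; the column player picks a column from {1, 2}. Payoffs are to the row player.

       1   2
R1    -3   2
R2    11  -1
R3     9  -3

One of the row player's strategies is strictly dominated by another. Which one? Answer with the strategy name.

R2 gives a strictly higher payoff than R3 against every column: 11 > 9, -1 > -3.
So R3 is strictly dominated and the row player never plays it.

R3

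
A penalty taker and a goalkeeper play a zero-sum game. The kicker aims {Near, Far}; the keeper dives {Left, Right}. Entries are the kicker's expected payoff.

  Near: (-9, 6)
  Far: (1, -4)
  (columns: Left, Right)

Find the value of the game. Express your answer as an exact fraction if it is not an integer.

Row minima: Near → -9, Far → -4; maximin = -4.
Column maxima: Left → 1, Right → 6; minimax = 1.
-4 ≠ 1, so there is no saddle point; optimal play is mixed.
Let the kicker play Near with probability p. Expected payoff against Left: (-9)p + 1(1−p) = −10p + 1; against Right: 6p + (-4)(1−p) = 10p − 4.
Setting these equal: −10p + 1 = 10p − 4 ⇒ −20p = -5 ⇒ p = 1/4, and the value is (-10)·(1/4) + 1 = -3/2.
For the keeper: with q = P(Left), equating Near's and Far's payoffs gives −15q + 6 = 5q − 4 ⇒ q = 1/2.

-3/2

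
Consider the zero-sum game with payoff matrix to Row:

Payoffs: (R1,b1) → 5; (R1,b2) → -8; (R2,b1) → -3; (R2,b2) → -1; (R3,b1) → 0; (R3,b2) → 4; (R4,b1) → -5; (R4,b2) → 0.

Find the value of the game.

Row minima: R1 → -8, R2 → -3, R3 → 0, R4 → -5; maximin = 0.
Column maxima: b1 → 5, b2 → 4; minimax = 4.
0 ≠ 4, so there is no saddle point; optimal play is mixed.
R2 is strictly dominated by R3, so Row never plays it.
R4 is strictly dominated by R3, so Row never plays it.
On the remaining 2×2 (R1, R3 vs b1, b2):
Let Row play R1 with probability p. Expected payoff against b1: 5p + 0(1−p) = 5p; against b2: (-8)p + 4(1−p) = −12p + 4.
Setting these equal: 5p = −12p + 4 ⇒ 17p = 4 ⇒ p = 4/17, and the value is (5)·(4/17) = 20/17.
For Column: with q = P(b1), equating R1's and R3's payoffs gives 13q − 8 = −4q + 4 ⇒ q = 12/17.

20/17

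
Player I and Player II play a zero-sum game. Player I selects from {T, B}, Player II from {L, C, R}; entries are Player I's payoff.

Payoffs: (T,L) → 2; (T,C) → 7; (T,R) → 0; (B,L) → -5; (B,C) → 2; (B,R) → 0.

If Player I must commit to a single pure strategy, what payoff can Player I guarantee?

Row minima: T → 0, B → -5.
The best of these is 0.

0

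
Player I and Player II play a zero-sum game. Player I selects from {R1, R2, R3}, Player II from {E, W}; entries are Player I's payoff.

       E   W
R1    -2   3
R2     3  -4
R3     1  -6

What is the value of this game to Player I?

1/12

Row minima: R1 → -2, R2 → -4, R3 → -6; maximin = -2.
Column maxima: E → 3, W → 3; minimax = 3.
-2 ≠ 3, so there is no saddle point; optimal play is mixed.
R3 is strictly dominated by R2, so Player I never plays it.
On the remaining 2×2 (R1, R2 vs E, W):
Let Player I play R1 with probability p. Expected payoff against E: (-2)p + 3(1−p) = −5p + 3; against W: 3p + (-4)(1−p) = 7p − 4.
Setting these equal: −5p + 3 = 7p − 4 ⇒ −12p = -7 ⇒ p = 7/12, and the value is (-5)·(7/12) + 3 = 1/12.
For Player II: with q = P(E), equating R1's and R2's payoffs gives −5q + 3 = 7q − 4 ⇒ q = 7/12.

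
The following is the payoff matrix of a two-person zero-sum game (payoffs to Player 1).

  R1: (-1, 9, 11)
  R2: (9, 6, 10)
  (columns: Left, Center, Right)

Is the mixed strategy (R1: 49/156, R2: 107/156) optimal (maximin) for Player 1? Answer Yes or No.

No

Against Left this mix gives (49/156)·(-1) + (107/156)·9 = 457/78.
Against Center this mix gives (49/156)·9 + (107/156)·6 = 361/52.
Against Right this mix gives (49/156)·11 + (107/156)·10 = 1609/156.
Player 2 will play Left, holding Player 1 to 457/78. Shifting weight toward the row that does better against Left would raise this floor (the equalizing mix achieves 87/13 against both Left and Center), so the proposed strategy is not optimal.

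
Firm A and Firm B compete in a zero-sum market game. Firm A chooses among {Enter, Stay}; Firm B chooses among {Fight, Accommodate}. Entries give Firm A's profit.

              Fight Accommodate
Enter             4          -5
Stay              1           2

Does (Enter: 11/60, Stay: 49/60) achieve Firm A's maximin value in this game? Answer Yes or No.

Against Fight this mix gives (11/60)·4 + (49/60)·1 = 31/20.
Against Accommodate this mix gives (11/60)·(-5) + (49/60)·2 = 43/60.
Firm B will play Accommodate, holding Firm A to 43/60. Shifting weight toward the row that does better against Accommodate would raise this floor (the equalizing mix achieves 13/10 against both Accommodate and Fight), so the proposed strategy is not optimal.

No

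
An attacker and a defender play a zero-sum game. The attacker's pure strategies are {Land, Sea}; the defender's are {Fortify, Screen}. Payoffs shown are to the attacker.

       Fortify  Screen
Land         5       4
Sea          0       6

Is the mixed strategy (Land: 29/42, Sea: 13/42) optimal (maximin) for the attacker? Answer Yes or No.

Against Fortify this mix gives (29/42)·5 + (13/42)·0 = 145/42.
Against Screen this mix gives (29/42)·4 + (13/42)·6 = 97/21.
The defender will play Fortify, holding the attacker to 145/42. Shifting weight toward the row that does better against Fortify would raise this floor (the equalizing mix achieves 30/7 against both Fortify and Screen), so the proposed strategy is not optimal.

No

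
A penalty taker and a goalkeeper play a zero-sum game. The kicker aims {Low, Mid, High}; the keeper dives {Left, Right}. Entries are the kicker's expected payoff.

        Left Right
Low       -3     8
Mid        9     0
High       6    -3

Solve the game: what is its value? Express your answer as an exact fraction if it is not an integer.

18/5

Row minima: Low → -3, Mid → 0, High → -3; maximin = 0.
Column maxima: Left → 9, Right → 8; minimax = 8.
0 ≠ 8, so there is no saddle point; optimal play is mixed.
High is strictly dominated by Mid, so the kicker never plays it.
On the remaining 2×2 (Low, Mid vs Left, Right):
Let the kicker play Low with probability p. Expected payoff against Left: (-3)p + 9(1−p) = −12p + 9; against Right: 8p + 0(1−p) = 8p.
Setting these equal: −12p + 9 = 8p ⇒ −20p = -9 ⇒ p = 9/20, and the value is (-12)·(9/20) + 9 = 18/5.
For the keeper: with q = P(Left), equating Low's and Mid's payoffs gives −11q + 8 = 9q ⇒ q = 2/5.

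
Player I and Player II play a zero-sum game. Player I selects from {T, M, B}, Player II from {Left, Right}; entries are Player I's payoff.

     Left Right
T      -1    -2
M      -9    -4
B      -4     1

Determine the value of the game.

-3/2

Row minima: T → -2, M → -9, B → -4; maximin = -2.
Column maxima: Left → -1, Right → 1; minimax = -1.
-2 ≠ -1, so there is no saddle point; optimal play is mixed.
M is strictly dominated by T, so Player I never plays it.
On the remaining 2×2 (T, B vs Left, Right):
Let Player I play T with probability p. Expected payoff against Left: (-1)p + (-4)(1−p) = 3p − 4; against Right: (-2)p + 1(1−p) = −3p + 1.
Setting these equal: 3p − 4 = −3p + 1 ⇒ 6p = 5 ⇒ p = 5/6, and the value is (3)·(5/6) − 4 = -3/2.
For Player II: with q = P(Left), equating T's and B's payoffs gives q − 2 = −5q + 1 ⇒ q = 1/2.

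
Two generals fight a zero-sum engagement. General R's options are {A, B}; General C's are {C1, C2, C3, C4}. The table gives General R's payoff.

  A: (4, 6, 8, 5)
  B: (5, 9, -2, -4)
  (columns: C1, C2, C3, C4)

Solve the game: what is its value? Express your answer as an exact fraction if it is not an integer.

41/10

Row minima: A → 4, B → -4; maximin = 4.
Column maxima: C1 → 5, C2 → 9, C3 → 8, C4 → 5; minimax = 5.
4 ≠ 5, so there is no saddle point; optimal play is mixed.
C2 is strictly dominated by C1 (it gives General R strictly more in every row), so General C never plays it.
C3 is strictly dominated by C4 (it gives General R strictly more in every row), so General C never plays it.
On the remaining 2×2 (A, B vs C1, C4):
Let General R play A with probability p. Expected payoff against C1: 4p + 5(1−p) = −p + 5; against C4: 5p + (-4)(1−p) = 9p − 4.
Setting these equal: −p + 5 = 9p − 4 ⇒ −10p = -9 ⇒ p = 9/10, and the value is (-1)·(9/10) + 5 = 41/10.
For General C: with q = P(C1), equating A's and B's payoffs gives −q + 5 = 9q − 4 ⇒ q = 9/10.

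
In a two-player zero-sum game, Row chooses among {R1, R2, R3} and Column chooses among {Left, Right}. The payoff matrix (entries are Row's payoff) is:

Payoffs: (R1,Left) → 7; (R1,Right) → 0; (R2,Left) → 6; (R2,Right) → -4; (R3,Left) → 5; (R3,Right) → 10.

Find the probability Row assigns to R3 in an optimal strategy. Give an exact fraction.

Row minima: R1 → 0, R2 → -4, R3 → 5; maximin = 5.
Column maxima: Left → 7, Right → 10; minimax = 7.
5 ≠ 7, so there is no saddle point; optimal play is mixed.
R2 is strictly dominated by R1, so Row never plays it.
On the remaining 2×2 (R1, R3 vs Left, Right):
Let Row play R1 with probability p. Expected payoff against Left: 7p + 5(1−p) = 2p + 5; against Right: 0p + 10(1−p) = −10p + 10.
Setting these equal: 2p + 5 = −10p + 10 ⇒ 12p = 5 ⇒ p = 5/12, and the value is (2)·(5/12) + 5 = 35/6.
For Column: with q = P(Left), equating R1's and R3's payoffs gives 7q = −5q + 10 ⇒ q = 5/6.

7/12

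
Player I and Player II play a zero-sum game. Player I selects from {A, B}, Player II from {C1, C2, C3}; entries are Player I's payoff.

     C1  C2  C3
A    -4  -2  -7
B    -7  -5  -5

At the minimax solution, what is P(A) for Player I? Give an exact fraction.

Row minima: A → -7, B → -7; maximin = -7.
Column maxima: C1 → -4, C2 → -2, C3 → -5; minimax = -5.
-7 ≠ -5, so there is no saddle point; optimal play is mixed.
C2 is strictly dominated by C1 (it gives Player I strictly more in every row), so Player II never plays it.
On the remaining 2×2 (A, B vs C1, C3):
Let Player I play A with probability p. Expected payoff against C1: (-4)p + (-7)(1−p) = 3p − 7; against C3: (-7)p + (-5)(1−p) = −2p − 5.
Setting these equal: 3p − 7 = −2p − 5 ⇒ 5p = 2 ⇒ p = 2/5, and the value is (3)·(2/5) − 7 = -29/5.
For Player II: with q = P(C1), equating A's and B's payoffs gives 3q − 7 = −2q − 5 ⇒ q = 2/5.

2/5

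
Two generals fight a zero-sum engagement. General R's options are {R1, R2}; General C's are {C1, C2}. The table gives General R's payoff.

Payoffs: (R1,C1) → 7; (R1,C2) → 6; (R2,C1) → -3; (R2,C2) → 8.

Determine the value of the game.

37/6

Row minima: R1 → 6, R2 → -3; maximin = 6.
Column maxima: C1 → 7, C2 → 8; minimax = 7.
6 ≠ 7, so there is no saddle point; optimal play is mixed.
Let General R play R1 with probability p. Expected payoff against C1: 7p + (-3)(1−p) = 10p − 3; against C2: 6p + 8(1−p) = −2p + 8.
Setting these equal: 10p − 3 = −2p + 8 ⇒ 12p = 11 ⇒ p = 11/12, and the value is (10)·(11/12) − 3 = 37/6.
For General C: with q = P(C1), equating R1's and R2's payoffs gives q + 6 = −11q + 8 ⇒ q = 1/6.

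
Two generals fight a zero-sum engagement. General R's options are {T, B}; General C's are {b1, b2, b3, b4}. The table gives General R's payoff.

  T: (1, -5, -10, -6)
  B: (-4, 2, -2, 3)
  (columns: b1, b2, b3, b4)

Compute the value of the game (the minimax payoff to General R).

-42/13

Row minima: T → -10, B → -4; maximin = -4.
Column maxima: b1 → 1, b2 → 2, b3 → -2, b4 → 3; minimax = -2.
-4 ≠ -2, so there is no saddle point; optimal play is mixed.
b2 is strictly dominated by b3 (it gives General R strictly more in every row), so General C never plays it.
b4 is strictly dominated by b3 (it gives General R strictly more in every row), so General C never plays it.
On the remaining 2×2 (T, B vs b1, b3):
Let General R play T with probability p. Expected payoff against b1: 1p + (-4)(1−p) = 5p − 4; against b3: (-10)p + (-2)(1−p) = −8p − 2.
Setting these equal: 5p − 4 = −8p − 2 ⇒ 13p = 2 ⇒ p = 2/13, and the value is (5)·(2/13) − 4 = -42/13.
For General C: with q = P(b1), equating T's and B's payoffs gives 11q − 10 = −2q − 2 ⇒ q = 8/13.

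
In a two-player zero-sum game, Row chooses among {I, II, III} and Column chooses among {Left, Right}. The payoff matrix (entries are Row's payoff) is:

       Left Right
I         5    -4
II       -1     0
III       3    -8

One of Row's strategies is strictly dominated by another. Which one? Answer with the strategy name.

III

I gives a strictly higher payoff than III against every column: 5 > 3, -4 > -8.
So III is strictly dominated and Row never plays it.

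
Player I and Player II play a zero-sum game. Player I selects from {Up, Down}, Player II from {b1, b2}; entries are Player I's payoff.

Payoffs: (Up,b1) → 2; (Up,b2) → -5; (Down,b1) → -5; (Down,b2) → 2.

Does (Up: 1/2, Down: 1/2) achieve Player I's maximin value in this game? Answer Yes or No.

Yes

Against b1 this mix gives (1/2)·2 + (1/2)·(-5) = -3/2.
Against b2 this mix gives (1/2)·(-5) + (1/2)·2 = -3/2.
All of Player II's active replies (b1, b2) yield -3/2, and no column does worse for Player I. The mix makes Player II indifferent and guarantees -3/2, so it is optimal.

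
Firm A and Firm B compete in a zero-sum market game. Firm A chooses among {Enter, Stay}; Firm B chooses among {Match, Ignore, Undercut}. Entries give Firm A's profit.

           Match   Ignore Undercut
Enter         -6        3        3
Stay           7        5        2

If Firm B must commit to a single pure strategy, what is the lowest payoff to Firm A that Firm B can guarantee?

3

Column maxima: Match → 7, Ignore → 5, Undercut → 3.
The smallest of these is 3.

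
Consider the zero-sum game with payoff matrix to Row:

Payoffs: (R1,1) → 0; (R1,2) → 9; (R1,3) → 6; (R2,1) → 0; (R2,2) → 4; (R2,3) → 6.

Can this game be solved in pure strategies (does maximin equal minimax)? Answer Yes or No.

Yes

Row minima: R1 → 0, R2 → 0; maximin = 0.
Column maxima: 1 → 0, 2 → 9, 3 → 6; minimax = 0.
maximin = minimax = 0, so a saddle point exists.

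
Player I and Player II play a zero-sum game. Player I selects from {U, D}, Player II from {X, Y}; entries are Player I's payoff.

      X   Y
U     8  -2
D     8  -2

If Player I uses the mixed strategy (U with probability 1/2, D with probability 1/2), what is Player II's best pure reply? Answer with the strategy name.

If Player II plays X, Player I's expected payoff is (1/2)·8 + (1/2)·8 = 8.
If Player II plays Y, Player I's expected payoff is (1/2)·(-2) + (1/2)·(-2) = -2.
Player II minimizes Player I's payoff; the smallest is -2, so the best response is Y.

Y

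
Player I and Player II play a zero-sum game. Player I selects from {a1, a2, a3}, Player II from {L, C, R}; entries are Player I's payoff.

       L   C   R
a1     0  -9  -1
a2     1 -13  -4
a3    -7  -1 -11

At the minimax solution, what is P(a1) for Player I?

Row minima: a1 → -9, a2 → -13, a3 → -11; maximin = -9.
Column maxima: L → 1, C → -1, R → -1; minimax = -1.
-9 ≠ -1, so there is no saddle point; optimal play is mixed.
L is strictly dominated by R (it gives Player I strictly more in every row), so Player II never plays it.
With L eliminated, a2 is strictly dominated by a1 (a1 gives Player I strictly more in every remaining column), so Player I never plays it.
On the remaining 2×2 (a1, a3 vs C, R):
Let Player I play a1 with probability p. Expected payoff against C: (-9)p + (-1)(1−p) = −8p − 1; against R: (-1)p + (-11)(1−p) = 10p − 11.
Setting these equal: −8p − 1 = 10p − 11 ⇒ −18p = -10 ⇒ p = 5/9, and the value is (-8)·(5/9) − 1 = -49/9.
For Player II: with q = P(C), equating a1's and a3's payoffs gives −8q − 1 = 10q − 11 ⇒ q = 5/9.

5/9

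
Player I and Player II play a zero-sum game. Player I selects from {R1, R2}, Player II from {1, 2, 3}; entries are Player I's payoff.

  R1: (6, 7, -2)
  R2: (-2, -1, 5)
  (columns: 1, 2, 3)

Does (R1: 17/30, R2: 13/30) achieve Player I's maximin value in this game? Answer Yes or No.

No

Against 1 this mix gives (17/30)·6 + (13/30)·(-2) = 38/15.
Against 2 this mix gives (17/30)·7 + (13/30)·(-1) = 53/15.
Against 3 this mix gives (17/30)·(-2) + (13/30)·5 = 31/30.
Player II will play 3, holding Player I to 31/30. Shifting weight toward the row that does better against 3 would raise this floor (the equalizing mix achieves 26/15 against both 3 and 1), so the proposed strategy is not optimal.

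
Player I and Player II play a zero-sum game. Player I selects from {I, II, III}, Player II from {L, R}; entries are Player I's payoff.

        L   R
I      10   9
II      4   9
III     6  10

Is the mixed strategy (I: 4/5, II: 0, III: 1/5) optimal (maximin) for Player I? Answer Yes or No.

Yes

Against L this mix gives (4/5)·10 + (1/5)·6 = 46/5.
Against R this mix gives (4/5)·9 + (1/5)·10 = 46/5.
All of Player II's active replies (L, R) yield 46/5, and no column does worse for Player I. The mix makes Player II indifferent and guarantees 46/5, so it is optimal.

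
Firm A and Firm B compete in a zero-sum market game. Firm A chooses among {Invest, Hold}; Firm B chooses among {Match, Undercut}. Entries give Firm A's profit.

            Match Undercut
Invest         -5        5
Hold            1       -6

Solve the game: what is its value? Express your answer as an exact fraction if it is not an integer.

Row minima: Invest → -5, Hold → -6; maximin = -5.
Column maxima: Match → 1, Undercut → 5; minimax = 1.
-5 ≠ 1, so there is no saddle point; optimal play is mixed.
Let Firm A play Invest with probability p. Expected payoff against Match: (-5)p + 1(1−p) = −6p + 1; against Undercut: 5p + (-6)(1−p) = 11p − 6.
Setting these equal: −6p + 1 = 11p − 6 ⇒ −17p = -7 ⇒ p = 7/17, and the value is (-6)·(7/17) + 1 = -25/17.
For Firm B: with q = P(Match), equating Invest's and Hold's payoffs gives −10q + 5 = 7q − 6 ⇒ q = 11/17.

-25/17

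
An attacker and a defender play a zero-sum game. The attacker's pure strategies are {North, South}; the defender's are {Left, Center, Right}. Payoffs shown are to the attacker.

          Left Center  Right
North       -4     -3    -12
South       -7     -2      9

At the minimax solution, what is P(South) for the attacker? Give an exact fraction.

Row minima: North → -12, South → -7; maximin = -7.
Column maxima: Left → -4, Center → -2, Right → 9; minimax = -4.
-7 ≠ -4, so there is no saddle point; optimal play is mixed.
Center is strictly dominated by Left (it gives the attacker strictly more in every row), so the defender never plays it.
On the remaining 2×2 (North, South vs Left, Right):
Let the attacker play North with probability p. Expected payoff against Left: (-4)p + (-7)(1−p) = 3p − 7; against Right: (-12)p + 9(1−p) = −21p + 9.
Setting these equal: 3p − 7 = −21p + 9 ⇒ 24p = 16 ⇒ p = 2/3, and the value is (3)·(2/3) − 7 = -5.
For the defender: with q = P(Left), equating North's and South's payoffs gives 8q − 12 = −16q + 9 ⇒ q = 7/8.

1/3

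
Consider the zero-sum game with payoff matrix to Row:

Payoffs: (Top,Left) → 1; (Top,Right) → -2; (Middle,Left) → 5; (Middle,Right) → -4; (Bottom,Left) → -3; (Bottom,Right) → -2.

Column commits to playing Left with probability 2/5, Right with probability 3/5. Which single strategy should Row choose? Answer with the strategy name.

Middle

Expected payoff of Top: (2/5)·1 + (3/5)·(-2) = -4/5.
Expected payoff of Middle: (2/5)·5 + (3/5)·(-4) = -2/5.
Expected payoff of Bottom: (2/5)·(-3) + (3/5)·(-2) = -12/5.
The largest is -2/5, so Row's best response is Middle.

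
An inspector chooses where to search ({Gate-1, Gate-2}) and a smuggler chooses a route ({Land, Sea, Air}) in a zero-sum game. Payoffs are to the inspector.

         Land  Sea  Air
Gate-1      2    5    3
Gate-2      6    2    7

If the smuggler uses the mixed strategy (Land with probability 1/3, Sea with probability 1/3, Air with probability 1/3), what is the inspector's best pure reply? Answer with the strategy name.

Gate-2

Expected payoff of Gate-1: (1/3)·2 + (1/3)·5 + (1/3)·3 = 10/3.
Expected payoff of Gate-2: (1/3)·6 + (1/3)·2 + (1/3)·7 = 5.
The largest is 5, so the inspector's best response is Gate-2.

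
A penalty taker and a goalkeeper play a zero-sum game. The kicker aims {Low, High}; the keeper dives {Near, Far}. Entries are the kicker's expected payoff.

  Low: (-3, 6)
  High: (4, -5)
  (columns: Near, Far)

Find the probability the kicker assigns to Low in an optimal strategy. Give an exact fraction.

Row minima: Low → -3, High → -5; maximin = -3.
Column maxima: Near → 4, Far → 6; minimax = 4.
-3 ≠ 4, so there is no saddle point; optimal play is mixed.
Let the kicker play Low with probability p. Expected payoff against Near: (-3)p + 4(1−p) = −7p + 4; against Far: 6p + (-5)(1−p) = 11p − 5.
Setting these equal: −7p + 4 = 11p − 5 ⇒ −18p = -9 ⇒ p = 1/2, and the value is (-7)·(1/2) + 4 = 1/2.
For the keeper: with q = P(Near), equating Low's and High's payoffs gives −9q + 6 = 9q − 5 ⇒ q = 11/18.

1/2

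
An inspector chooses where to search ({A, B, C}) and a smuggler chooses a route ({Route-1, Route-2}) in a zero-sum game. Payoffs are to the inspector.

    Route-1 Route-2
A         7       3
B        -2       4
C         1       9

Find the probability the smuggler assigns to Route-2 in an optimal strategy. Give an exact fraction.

1/2

Row minima: A → 3, B → -2, C → 1; maximin = 3.
Column maxima: Route-1 → 7, Route-2 → 9; minimax = 7.
3 ≠ 7, so there is no saddle point; optimal play is mixed.
B is strictly dominated by C, so the inspector never plays it.
On the remaining 2×2 (A, C vs Route-1, Route-2):
Let the inspector play A with probability p. Expected payoff against Route-1: 7p + 1(1−p) = 6p + 1; against Route-2: 3p + 9(1−p) = −6p + 9.
Setting these equal: 6p + 1 = −6p + 9 ⇒ 12p = 8 ⇒ p = 2/3, and the value is (6)·(2/3) + 1 = 5.
For the smuggler: with q = P(Route-1), equating A's and C's payoffs gives 4q + 3 = −8q + 9 ⇒ q = 1/2.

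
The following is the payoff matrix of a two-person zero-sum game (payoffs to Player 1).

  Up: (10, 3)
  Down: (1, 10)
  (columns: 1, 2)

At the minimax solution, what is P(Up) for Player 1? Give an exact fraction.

Row minima: Up → 3, Down → 1; maximin = 3.
Column maxima: 1 → 10, 2 → 10; minimax = 10.
3 ≠ 10, so there is no saddle point; optimal play is mixed.
Let Player 1 play Up with probability p. Expected payoff against 1: 10p + 1(1−p) = 9p + 1; against 2: 3p + 10(1−p) = −7p + 10.
Setting these equal: 9p + 1 = −7p + 10 ⇒ 16p = 9 ⇒ p = 9/16, and the value is (9)·(9/16) + 1 = 97/16.
For Player 2: with q = P(1), equating Up's and Down's payoffs gives 7q + 3 = −9q + 10 ⇒ q = 7/16.

9/16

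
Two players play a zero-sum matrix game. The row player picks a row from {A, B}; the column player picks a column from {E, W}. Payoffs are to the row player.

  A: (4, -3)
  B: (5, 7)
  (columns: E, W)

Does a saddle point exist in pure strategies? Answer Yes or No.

Row minima: A → -3, B → 5; maximin = 5.
Column maxima: E → 5, W → 7; minimax = 5.
maximin = minimax = 5, so a saddle point exists.

Yes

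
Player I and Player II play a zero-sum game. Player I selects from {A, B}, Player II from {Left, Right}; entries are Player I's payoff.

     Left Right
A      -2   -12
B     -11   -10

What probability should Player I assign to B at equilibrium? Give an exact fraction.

10/11

Row minima: A → -12, B → -11; maximin = -11.
Column maxima: Left → -2, Right → -10; minimax = -10.
-11 ≠ -10, so there is no saddle point; optimal play is mixed.
Let Player I play A with probability p. Expected payoff against Left: (-2)p + (-11)(1−p) = 9p − 11; against Right: (-12)p + (-10)(1−p) = −2p − 10.
Setting these equal: 9p − 11 = −2p − 10 ⇒ 11p = 1 ⇒ p = 1/11, and the value is (9)·(1/11) − 11 = -112/11.
For Player II: with q = P(Left), equating A's and B's payoffs gives 10q − 12 = −q − 10 ⇒ q = 2/11.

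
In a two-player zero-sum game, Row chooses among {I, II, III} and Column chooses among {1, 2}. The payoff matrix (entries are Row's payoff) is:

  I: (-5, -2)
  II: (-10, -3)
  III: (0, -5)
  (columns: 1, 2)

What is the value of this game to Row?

-25/8

Row minima: I → -5, II → -10, III → -5; maximin = -5.
Column maxima: 1 → 0, 2 → -2; minimax = -2.
-5 ≠ -2, so there is no saddle point; optimal play is mixed.
II is strictly dominated by I, so Row never plays it.
On the remaining 2×2 (I, III vs 1, 2):
Let Row play I with probability p. Expected payoff against 1: (-5)p + 0(1−p) = −5p; against 2: (-2)p + (-5)(1−p) = 3p − 5.
Setting these equal: −5p = 3p − 5 ⇒ −8p = -5 ⇒ p = 5/8, and the value is (-5)·(5/8) = -25/8.
For Column: with q = P(1), equating I's and III's payoffs gives −3q − 2 = 5q − 5 ⇒ q = 3/8.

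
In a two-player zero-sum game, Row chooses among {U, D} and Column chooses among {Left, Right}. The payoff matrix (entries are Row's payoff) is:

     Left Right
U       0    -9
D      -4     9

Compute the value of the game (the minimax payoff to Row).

Row minima: U → -9, D → -4; maximin = -4.
Column maxima: Left → 0, Right → 9; minimax = 0.
-4 ≠ 0, so there is no saddle point; optimal play is mixed.
Let Row play U with probability p. Expected payoff against Left: 0p + (-4)(1−p) = 4p − 4; against Right: (-9)p + 9(1−p) = −18p + 9.
Setting these equal: 4p − 4 = −18p + 9 ⇒ 22p = 13 ⇒ p = 13/22, and the value is (4)·(13/22) − 4 = -18/11.
For Column: with q = P(Left), equating U's and D's payoffs gives 9q − 9 = −13q + 9 ⇒ q = 9/11.

-18/11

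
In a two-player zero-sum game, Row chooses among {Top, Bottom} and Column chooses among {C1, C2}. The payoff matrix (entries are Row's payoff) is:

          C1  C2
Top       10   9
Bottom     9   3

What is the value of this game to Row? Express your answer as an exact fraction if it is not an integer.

Row minima: Top → 9, Bottom → 3; maximin = 9.
Column maxima: C1 → 10, C2 → 9; minimax = 9.
Since maximin = minimax = 9, there is a saddle point and the value is 9.

9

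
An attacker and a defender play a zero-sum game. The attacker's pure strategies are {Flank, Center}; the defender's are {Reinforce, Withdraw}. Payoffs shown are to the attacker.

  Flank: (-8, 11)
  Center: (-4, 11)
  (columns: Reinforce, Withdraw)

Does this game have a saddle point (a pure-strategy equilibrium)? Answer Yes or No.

Row minima: Flank → -8, Center → -4; maximin = -4.
Column maxima: Reinforce → -4, Withdraw → 11; minimax = -4.
maximin = minimax = -4, so a saddle point exists.

Yes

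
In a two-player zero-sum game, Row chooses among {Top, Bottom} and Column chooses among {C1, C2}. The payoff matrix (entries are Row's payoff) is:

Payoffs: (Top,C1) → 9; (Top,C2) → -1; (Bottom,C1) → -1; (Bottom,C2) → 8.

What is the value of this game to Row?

Row minima: Top → -1, Bottom → -1; maximin = -1.
Column maxima: C1 → 9, C2 → 8; minimax = 8.
-1 ≠ 8, so there is no saddle point; optimal play is mixed.
Let Row play Top with probability p. Expected payoff against C1: 9p + (-1)(1−p) = 10p − 1; against C2: (-1)p + 8(1−p) = −9p + 8.
Setting these equal: 10p − 1 = −9p + 8 ⇒ 19p = 9 ⇒ p = 9/19, and the value is (10)·(9/19) − 1 = 71/19.
For Column: with q = P(C1), equating Top's and Bottom's payoffs gives 10q − 1 = −9q + 8 ⇒ q = 9/19.

71/19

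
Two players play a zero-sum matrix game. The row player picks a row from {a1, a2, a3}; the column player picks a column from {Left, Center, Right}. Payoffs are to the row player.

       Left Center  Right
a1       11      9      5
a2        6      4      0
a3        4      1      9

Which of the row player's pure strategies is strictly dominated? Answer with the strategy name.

a2

a1 gives a strictly higher payoff than a2 against every column: 11 > 6, 9 > 4, 5 > 0.
So a2 is strictly dominated and the row player never plays it.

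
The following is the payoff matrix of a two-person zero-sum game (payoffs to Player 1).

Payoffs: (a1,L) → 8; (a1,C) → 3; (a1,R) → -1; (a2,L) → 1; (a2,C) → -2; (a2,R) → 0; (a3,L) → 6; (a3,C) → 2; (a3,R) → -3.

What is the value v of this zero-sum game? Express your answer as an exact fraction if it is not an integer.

-1/3

Row minima: a1 → -1, a2 → -2, a3 → -3; maximin = -1.
Column maxima: L → 8, C → 3, R → 0; minimax = 0.
-1 ≠ 0, so there is no saddle point; optimal play is mixed.
a3 is strictly dominated by a1, so Player 1 never plays it.
L is strictly dominated by C (it gives Player 1 strictly more in every row), so Player 2 never plays it.
On the remaining 2×2 (a1, a2 vs C, R):
Let Player 1 play a1 with probability p. Expected payoff against C: 3p + (-2)(1−p) = 5p − 2; against R: (-1)p + 0(1−p) = −p.
Setting these equal: 5p − 2 = −p ⇒ 6p = 2 ⇒ p = 1/3, and the value is (5)·(1/3) − 2 = -1/3.
For Player 2: with q = P(C), equating a1's and a2's payoffs gives 4q − 1 = −2q ⇒ q = 1/6.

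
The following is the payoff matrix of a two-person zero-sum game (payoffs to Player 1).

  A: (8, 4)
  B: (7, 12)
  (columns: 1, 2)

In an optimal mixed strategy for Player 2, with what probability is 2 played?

Row minima: A → 4, B → 7; maximin = 7.
Column maxima: 1 → 8, 2 → 12; minimax = 8.
7 ≠ 8, so there is no saddle point; optimal play is mixed.
Let Player 1 play A with probability p. Expected payoff against 1: 8p + 7(1−p) = p + 7; against 2: 4p + 12(1−p) = −8p + 12.
Setting these equal: p + 7 = −8p + 12 ⇒ 9p = 5 ⇒ p = 5/9, and the value is (1)·(5/9) + 7 = 68/9.
For Player 2: with q = P(1), equating A's and B's payoffs gives 4q + 4 = −5q + 12 ⇒ q = 8/9.

1/9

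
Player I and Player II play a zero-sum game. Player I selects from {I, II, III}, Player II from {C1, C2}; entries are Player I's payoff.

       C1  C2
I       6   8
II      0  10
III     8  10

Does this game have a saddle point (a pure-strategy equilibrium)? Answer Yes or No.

Yes

Row minima: I → 6, II → 0, III → 8; maximin = 8.
Column maxima: C1 → 8, C2 → 10; minimax = 8.
maximin = minimax = 8, so a saddle point exists.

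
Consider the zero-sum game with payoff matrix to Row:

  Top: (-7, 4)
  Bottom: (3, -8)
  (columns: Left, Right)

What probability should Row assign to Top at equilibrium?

Row minima: Top → -7, Bottom → -8; maximin = -7.
Column maxima: Left → 3, Right → 4; minimax = 3.
-7 ≠ 3, so there is no saddle point; optimal play is mixed.
Let Row play Top with probability p. Expected payoff against Left: (-7)p + 3(1−p) = −10p + 3; against Right: 4p + (-8)(1−p) = 12p − 8.
Setting these equal: −10p + 3 = 12p − 8 ⇒ −22p = -11 ⇒ p = 1/2, and the value is (-10)·(1/2) + 3 = -2.
For Column: with q = P(Left), equating Top's and Bottom's payoffs gives −11q + 4 = 11q − 8 ⇒ q = 6/11.

1/2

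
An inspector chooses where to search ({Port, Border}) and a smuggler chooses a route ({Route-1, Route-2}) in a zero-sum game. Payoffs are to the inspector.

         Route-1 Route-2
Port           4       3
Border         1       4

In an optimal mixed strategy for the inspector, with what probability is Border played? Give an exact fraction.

1/4

Row minima: Port → 3, Border → 1; maximin = 3.
Column maxima: Route-1 → 4, Route-2 → 4; minimax = 4.
3 ≠ 4, so there is no saddle point; optimal play is mixed.
Let the inspector play Port with probability p. Expected payoff against Route-1: 4p + 1(1−p) = 3p + 1; against Route-2: 3p + 4(1−p) = −p + 4.
Setting these equal: 3p + 1 = −p + 4 ⇒ 4p = 3 ⇒ p = 3/4, and the value is (3)·(3/4) + 1 = 13/4.
For the smuggler: with q = P(Route-1), equating Port's and Border's payoffs gives q + 3 = −3q + 4 ⇒ q = 1/4.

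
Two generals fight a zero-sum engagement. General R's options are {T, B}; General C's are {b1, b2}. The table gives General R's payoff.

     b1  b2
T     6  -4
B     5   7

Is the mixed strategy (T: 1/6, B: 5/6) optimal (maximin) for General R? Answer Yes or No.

Yes

Against b1 this mix gives (1/6)·6 + (5/6)·5 = 31/6.
Against b2 this mix gives (1/6)·(-4) + (5/6)·7 = 31/6.
All of General C's active replies (b1, b2) yield 31/6, and no column does worse for General R. The mix makes General C indifferent and guarantees 31/6, so it is optimal.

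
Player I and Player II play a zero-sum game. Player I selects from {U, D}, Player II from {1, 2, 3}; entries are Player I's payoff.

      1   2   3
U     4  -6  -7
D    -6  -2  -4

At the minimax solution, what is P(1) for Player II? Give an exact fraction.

3/13

Row minima: U → -7, D → -6; maximin = -6.
Column maxima: 1 → 4, 2 → -2, 3 → -4; minimax = -4.
-6 ≠ -4, so there is no saddle point; optimal play is mixed.
2 is strictly dominated by 3 (it gives Player I strictly more in every row), so Player II never plays it.
On the remaining 2×2 (U, D vs 1, 3):
Let Player I play U with probability p. Expected payoff against 1: 4p + (-6)(1−p) = 10p − 6; against 3: (-7)p + (-4)(1−p) = −3p − 4.
Setting these equal: 10p − 6 = −3p − 4 ⇒ 13p = 2 ⇒ p = 2/13, and the value is (10)·(2/13) − 6 = -58/13.
For Player II: with q = P(1), equating U's and D's payoffs gives 11q − 7 = −2q − 4 ⇒ q = 3/13.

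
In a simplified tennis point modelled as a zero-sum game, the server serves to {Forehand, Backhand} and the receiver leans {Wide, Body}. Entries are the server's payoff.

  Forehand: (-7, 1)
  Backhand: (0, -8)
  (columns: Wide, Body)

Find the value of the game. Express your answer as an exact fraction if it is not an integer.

Row minima: Forehand → -7, Backhand → -8; maximin = -7.
Column maxima: Wide → 0, Body → 1; minimax = 0.
-7 ≠ 0, so there is no saddle point; optimal play is mixed.
Let the server play Forehand with probability p. Expected payoff against Wide: (-7)p + 0(1−p) = −7p; against Body: 1p + (-8)(1−p) = 9p − 8.
Setting these equal: −7p = 9p − 8 ⇒ −16p = -8 ⇒ p = 1/2, and the value is (-7)·(1/2) = -7/2.
For the receiver: with q = P(Wide), equating Forehand's and Backhand's payoffs gives −8q + 1 = 8q − 8 ⇒ q = 9/16.

-7/2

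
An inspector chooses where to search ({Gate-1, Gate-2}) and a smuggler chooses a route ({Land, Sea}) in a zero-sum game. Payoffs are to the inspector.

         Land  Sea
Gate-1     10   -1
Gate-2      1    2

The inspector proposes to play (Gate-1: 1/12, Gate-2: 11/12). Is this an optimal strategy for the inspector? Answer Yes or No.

Yes

Against Land this mix gives (1/12)·10 + (11/12)·1 = 7/4.
Against Sea this mix gives (1/12)·(-1) + (11/12)·2 = 7/4.
All of the smuggler's active replies (Land, Sea) yield 7/4, and no column does worse for the inspector. The mix makes the smuggler indifferent and guarantees 7/4, so it is optimal.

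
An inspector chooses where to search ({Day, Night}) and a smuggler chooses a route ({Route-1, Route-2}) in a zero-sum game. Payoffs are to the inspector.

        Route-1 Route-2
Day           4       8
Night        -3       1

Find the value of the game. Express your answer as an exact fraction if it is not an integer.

4

Row minima: Day → 4, Night → -3; maximin = 4.
Column maxima: Route-1 → 4, Route-2 → 8; minimax = 4.
Since maximin = minimax = 4, there is a saddle point and the value is 4.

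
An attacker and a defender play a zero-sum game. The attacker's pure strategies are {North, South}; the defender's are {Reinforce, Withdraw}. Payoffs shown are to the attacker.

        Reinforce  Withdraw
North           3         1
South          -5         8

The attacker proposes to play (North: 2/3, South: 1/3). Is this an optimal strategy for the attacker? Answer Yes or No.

No

Against Reinforce this mix gives (2/3)·3 + (1/3)·(-5) = 1/3.
Against Withdraw this mix gives (2/3)·1 + (1/3)·8 = 10/3.
The defender will play Reinforce, holding the attacker to 1/3. Shifting weight toward the row that does better against Reinforce would raise this floor (the equalizing mix achieves 29/15 against both Reinforce and Withdraw), so the proposed strategy is not optimal.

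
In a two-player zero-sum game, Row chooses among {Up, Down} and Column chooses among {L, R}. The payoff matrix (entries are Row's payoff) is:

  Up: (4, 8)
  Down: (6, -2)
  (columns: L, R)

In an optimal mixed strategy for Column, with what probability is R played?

Row minima: Up → 4, Down → -2; maximin = 4.
Column maxima: L → 6, R → 8; minimax = 6.
4 ≠ 6, so there is no saddle point; optimal play is mixed.
Let Row play Up with probability p. Expected payoff against L: 4p + 6(1−p) = −2p + 6; against R: 8p + (-2)(1−p) = 10p − 2.
Setting these equal: −2p + 6 = 10p − 2 ⇒ −12p = -8 ⇒ p = 2/3, and the value is (-2)·(2/3) + 6 = 14/3.
For Column: with q = P(L), equating Up's and Down's payoffs gives −4q + 8 = 8q − 2 ⇒ q = 5/6.

1/6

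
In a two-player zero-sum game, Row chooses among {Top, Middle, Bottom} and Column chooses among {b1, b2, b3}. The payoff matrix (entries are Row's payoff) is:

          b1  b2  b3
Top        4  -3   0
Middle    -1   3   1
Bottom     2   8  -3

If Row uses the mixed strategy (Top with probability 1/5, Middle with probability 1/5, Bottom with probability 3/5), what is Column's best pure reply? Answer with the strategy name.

If Column plays b1, Row's expected payoff is (1/5)·4 + (1/5)·(-1) + (3/5)·2 = 9/5.
If Column plays b2, Row's expected payoff is (1/5)·(-3) + (1/5)·3 + (3/5)·8 = 24/5.
If Column plays b3, Row's expected payoff is (1/5)·0 + (1/5)·1 + (3/5)·(-3) = -8/5.
Column minimizes Row's payoff; the smallest is -8/5, so the best response is b3.

b3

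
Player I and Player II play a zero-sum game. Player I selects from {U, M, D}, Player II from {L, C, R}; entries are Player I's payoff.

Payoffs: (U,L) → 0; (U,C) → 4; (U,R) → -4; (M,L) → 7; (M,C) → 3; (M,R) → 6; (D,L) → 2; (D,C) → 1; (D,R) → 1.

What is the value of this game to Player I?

Row minima: U → -4, M → 3, D → 1; maximin = 3.
Column maxima: L → 7, C → 4, R → 6; minimax = 4.
3 ≠ 4, so there is no saddle point; optimal play is mixed.
D is strictly dominated by M, so Player I never plays it.
L is strictly dominated by R (it gives Player I strictly more in every row), so Player II never plays it.
On the remaining 2×2 (U, M vs C, R):
Let Player I play U with probability p. Expected payoff against C: 4p + 3(1−p) = p + 3; against R: (-4)p + 6(1−p) = −10p + 6.
Setting these equal: p + 3 = −10p + 6 ⇒ 11p = 3 ⇒ p = 3/11, and the value is (1)·(3/11) + 3 = 36/11.
For Player II: with q = P(C), equating U's and M's payoffs gives 8q − 4 = −3q + 6 ⇒ q = 10/11.

36/11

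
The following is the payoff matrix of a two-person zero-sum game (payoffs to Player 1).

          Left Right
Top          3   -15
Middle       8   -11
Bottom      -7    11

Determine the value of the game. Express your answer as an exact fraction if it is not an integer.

11/37

Row minima: Top → -15, Middle → -11, Bottom → -7; maximin = -7.
Column maxima: Left → 8, Right → 11; minimax = 8.
-7 ≠ 8, so there is no saddle point; optimal play is mixed.
Top is strictly dominated by Middle, so Player 1 never plays it.
On the remaining 2×2 (Middle, Bottom vs Left, Right):
Let Player 1 play Middle with probability p. Expected payoff against Left: 8p + (-7)(1−p) = 15p − 7; against Right: (-11)p + 11(1−p) = −22p + 11.
Setting these equal: 15p − 7 = −22p + 11 ⇒ 37p = 18 ⇒ p = 18/37, and the value is (15)·(18/37) − 7 = 11/37.
For Player 2: with q = P(Left), equating Middle's and Bottom's payoffs gives 19q − 11 = −18q + 11 ⇒ q = 22/37.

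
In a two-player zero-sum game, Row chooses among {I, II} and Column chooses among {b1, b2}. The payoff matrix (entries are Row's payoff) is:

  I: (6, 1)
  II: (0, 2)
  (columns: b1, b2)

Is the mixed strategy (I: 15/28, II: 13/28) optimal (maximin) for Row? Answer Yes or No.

No

Against b1 this mix gives (15/28)·6 + (13/28)·0 = 45/14.
Against b2 this mix gives (15/28)·1 + (13/28)·2 = 41/28.
Column will play b2, holding Row to 41/28. Shifting weight toward the row that does better against b2 would raise this floor (the equalizing mix achieves 12/7 against both b2 and b1), so the proposed strategy is not optimal.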